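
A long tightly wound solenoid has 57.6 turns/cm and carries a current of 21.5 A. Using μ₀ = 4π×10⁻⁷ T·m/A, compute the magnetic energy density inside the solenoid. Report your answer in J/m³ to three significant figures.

u ≈ 9640 J/m³

B = μ₀nI = (4π×10⁻⁷)(5.760×10^3)(21.5) = 0.1556 T.
u = B²/(2μ₀) = (0.1556)²/(2×4π×10⁻⁷) = 9.636×10^3 J/m³.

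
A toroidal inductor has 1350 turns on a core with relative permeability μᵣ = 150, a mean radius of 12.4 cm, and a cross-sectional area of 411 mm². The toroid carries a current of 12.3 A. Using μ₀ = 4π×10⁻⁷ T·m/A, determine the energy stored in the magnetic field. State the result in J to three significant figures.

L = μ₀μᵣN²A/(2πR) = (4π×10⁻⁷)(150)(1350)²(4.110×10^-4)/(2π×0.124) = 0.1812 H.
U = ½LI² = ½(0.1812)(12.3)² = 13.71 J.

U ≈ 13.7 J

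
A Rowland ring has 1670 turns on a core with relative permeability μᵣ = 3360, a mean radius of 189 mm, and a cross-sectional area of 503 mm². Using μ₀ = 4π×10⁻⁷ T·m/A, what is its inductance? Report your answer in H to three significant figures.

For a thin toroid, L = μ₀μᵣN²A/(2πR).
L = (4π×10⁻⁷)(3360)(1670)²(5.030×10^-4) / (2π×0.189 m) = 4.988 H.

L ≈ 4.99 H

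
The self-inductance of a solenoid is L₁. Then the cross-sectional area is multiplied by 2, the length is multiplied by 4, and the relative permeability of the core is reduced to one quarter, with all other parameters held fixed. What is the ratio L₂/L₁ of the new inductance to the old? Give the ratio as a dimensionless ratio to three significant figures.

L₂/L₁ = 0.125

For a solenoid, L ∝ μᵣN²A/ℓ.
L₂/L₁ = (2) × (4)^-1 × (0.25) = 0.125.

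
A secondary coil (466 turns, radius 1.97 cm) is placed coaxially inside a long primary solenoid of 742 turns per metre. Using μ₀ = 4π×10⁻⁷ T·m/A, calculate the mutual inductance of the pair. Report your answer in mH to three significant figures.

M ≈ 0.530 mH

The outer solenoid produces a uniform field B₁ = μ₀n₁I₁ across the inner coil,
so the flux linkage is N₂Φ = N₂B₁A₂ = μ₀n₁N₂A₂·I₁, giving M = μ₀n₁N₂A₂.
A₂ = πr² = π(1.970×10^-2 m)² = 1.219×10^-3 m².
M = (4π×10⁻⁷)(742)(466)(1.219×10^-3) = 5.298×10^-4 H.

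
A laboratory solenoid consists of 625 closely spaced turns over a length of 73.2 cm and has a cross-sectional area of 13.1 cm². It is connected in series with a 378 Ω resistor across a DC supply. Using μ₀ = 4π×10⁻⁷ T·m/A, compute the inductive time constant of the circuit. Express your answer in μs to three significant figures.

A = 13.1 cm² = 1.310×10^-3 m².
L = μ₀N²A/ℓ = (4π×10⁻⁷)(625)²(1.310×10^-3)/(0.732) = 8.7848×10^-4 H.
τ = L/R = (8.7848×10^-4)/(378) = 2.324×10^-6 s.

τ ≈ 2.32 μs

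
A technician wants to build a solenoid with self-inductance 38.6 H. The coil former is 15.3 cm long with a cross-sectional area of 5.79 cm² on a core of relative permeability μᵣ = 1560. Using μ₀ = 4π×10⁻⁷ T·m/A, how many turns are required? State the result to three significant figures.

A = 5.79 cm² = 5.790×10^-4 m².
From L = μ₀μᵣN²A/ℓ, N = √(Lℓ / (μ₀μᵣA)).
N = √[(38.6)(0.153) / ((4π×10⁻⁷)(1560)×5.790×10^-4)] = √(5.203×10^6) ≈ 2281.0.

N ≈ 2280 turns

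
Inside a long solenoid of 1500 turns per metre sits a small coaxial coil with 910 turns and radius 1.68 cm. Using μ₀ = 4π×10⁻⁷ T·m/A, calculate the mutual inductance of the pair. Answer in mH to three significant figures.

M ≈ 1.52 mH

The outer solenoid produces a uniform field B₁ = μ₀n₁I₁ across the inner coil,
so the flux linkage is N₂Φ = N₂B₁A₂ = μ₀n₁N₂A₂·I₁, giving M = μ₀n₁N₂A₂.
A₂ = πr² = π(1.680×10^-2 m)² = 8.867×10^-4 m².
M = (4π×10⁻⁷)(1500)(910)(8.867×10^-4) = 1.521×10^-3 H.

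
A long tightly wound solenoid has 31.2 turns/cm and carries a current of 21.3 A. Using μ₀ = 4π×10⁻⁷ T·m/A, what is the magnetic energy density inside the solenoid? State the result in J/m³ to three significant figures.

u ≈ 2770 J/m³

B = μ₀nI = (4π×10⁻⁷)(3.120×10^3)(21.3) = 8.351×10^-2 T.
u = B²/(2μ₀) = (8.351×10^-2)²/(2×4π×10⁻⁷) = 2.7749×10^3 J/m³.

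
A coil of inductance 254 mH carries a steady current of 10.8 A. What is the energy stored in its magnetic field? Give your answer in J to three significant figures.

Stored magnetic energy: U = ½LI².
U = ½(0.254 H)(10.8 A)² = 14.81 J.

U ≈ 14.8 J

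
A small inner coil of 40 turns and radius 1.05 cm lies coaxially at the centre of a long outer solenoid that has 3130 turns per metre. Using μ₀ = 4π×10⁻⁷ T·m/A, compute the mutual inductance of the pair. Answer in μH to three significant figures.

M ≈ 54.5 μH

The outer solenoid produces a uniform field B₁ = μ₀n₁I₁ across the inner coil,
so the flux linkage is N₂Φ = N₂B₁A₂ = μ₀n₁N₂A₂·I₁, giving M = μ₀n₁N₂A₂.
A₂ = πr² = π(1.050×10^-2 m)² = 3.464×10^-4 m².
M = (4π×10⁻⁷)(3130)(40)(3.464×10^-4) = 5.449×10^-5 H.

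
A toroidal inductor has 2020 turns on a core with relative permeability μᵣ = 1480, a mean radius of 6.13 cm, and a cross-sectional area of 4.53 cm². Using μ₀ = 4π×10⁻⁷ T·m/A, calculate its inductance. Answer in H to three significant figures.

L ≈ 8.93 H

For a thin toroid, L = μ₀μᵣN²A/(2πR).
L = (4π×10⁻⁷)(1480)(2020)²(4.530×10^-4) / (2π×6.130×10^-2 m) = 8.925 H.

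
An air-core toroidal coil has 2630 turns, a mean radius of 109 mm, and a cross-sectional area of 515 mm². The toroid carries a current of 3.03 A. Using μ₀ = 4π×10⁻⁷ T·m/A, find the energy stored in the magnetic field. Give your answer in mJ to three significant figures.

U ≈ 30.0 mJ

L = μ₀N²A/(2πR) = (4π×10⁻⁷)(2630)²(5.150×10^-4)/(2π×0.109) = 6.536×10^-3 H.
U = ½LI² = ½(6.536×10^-3)(3.03)² = 3.000×10^-2 J.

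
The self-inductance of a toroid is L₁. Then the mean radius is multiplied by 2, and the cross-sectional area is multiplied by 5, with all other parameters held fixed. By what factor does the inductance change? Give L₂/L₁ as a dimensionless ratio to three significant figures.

L₂/L₁ = 2.50

For a toroid, L ∝ μᵣN²A/R.
L₂/L₁ = (2)^-1 × (5) = 2.50.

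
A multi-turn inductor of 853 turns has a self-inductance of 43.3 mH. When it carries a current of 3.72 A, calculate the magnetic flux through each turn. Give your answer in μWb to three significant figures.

Φ_B ≈ 189 μWb

From L = NΦ_B/I, the flux per turn is Φ_B = LI/N.
Φ_B = (4.330×10^-2 H)(3.72 A)/853 = 1.888×10^-4 Wb.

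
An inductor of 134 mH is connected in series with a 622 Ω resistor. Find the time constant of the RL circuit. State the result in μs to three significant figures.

τ = L/R = (0.134 H)/(622 Ω) = 2.154×10^-4 s.

τ ≈ 215 μs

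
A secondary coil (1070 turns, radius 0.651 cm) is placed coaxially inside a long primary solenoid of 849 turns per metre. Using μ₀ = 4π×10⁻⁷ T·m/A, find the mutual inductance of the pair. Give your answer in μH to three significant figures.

The outer solenoid produces a uniform field B₁ = μ₀n₁I₁ across the inner coil,
so the flux linkage is N₂Φ = N₂B₁A₂ = μ₀n₁N₂A₂·I₁, giving M = μ₀n₁N₂A₂.
A₂ = πr² = π(6.510×10^-3 m)² = 1.331×10^-4 m².
M = (4π×10⁻⁷)(849)(1070)(1.331×10^-4) = 1.520×10^-4 H.

M ≈ 152 μH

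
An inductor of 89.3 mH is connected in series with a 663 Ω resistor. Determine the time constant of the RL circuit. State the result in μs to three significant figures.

τ = L/R = (8.930×10^-2 H)/(663 Ω) = 1.347×10^-4 s.

τ ≈ 135 μs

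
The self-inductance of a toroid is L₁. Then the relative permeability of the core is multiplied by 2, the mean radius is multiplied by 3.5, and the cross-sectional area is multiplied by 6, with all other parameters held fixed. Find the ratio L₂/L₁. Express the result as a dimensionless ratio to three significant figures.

L₂/L₁ = 3.43

For a toroid, L ∝ μᵣN²A/R.
L₂/L₁ = (2) × (3.5)^-1 × (6) = 3.43.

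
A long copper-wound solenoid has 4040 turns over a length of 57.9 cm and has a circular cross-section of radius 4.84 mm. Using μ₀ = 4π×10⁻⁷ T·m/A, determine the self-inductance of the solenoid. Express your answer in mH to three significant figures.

A = πr² = π(4.840×10^-3 m)² = 7.359×10^-5 m².
For a long solenoid, L = μ₀N²A/ℓ.
L = (4π×10⁻⁷)(4040)²(7.359×10^-5)/(0.579 m) = 2.607×10^-3 H.

L ≈ 2.61 mH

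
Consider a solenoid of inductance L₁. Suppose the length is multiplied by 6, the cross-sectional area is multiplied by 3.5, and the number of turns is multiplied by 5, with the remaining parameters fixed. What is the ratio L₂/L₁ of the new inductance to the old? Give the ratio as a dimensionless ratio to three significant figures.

For a solenoid, L ∝ μᵣN²A/ℓ.
L₂/L₁ = (6)^-1 × (3.5) × (5)^2 = 14.6.

L₂/L₁ = 14.6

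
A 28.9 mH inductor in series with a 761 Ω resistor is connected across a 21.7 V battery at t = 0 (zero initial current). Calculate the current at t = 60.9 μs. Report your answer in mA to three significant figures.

I ≈ 22.8 mA

τ = L/R = 2.890×10^-2/761 = 3.798×10^-5 s; final current I_∞ = ε/R = 21.7/761 = 2.852×10^-2 A.
I(t) = I_∞(1 − e^(−t/τ)) with t/τ = 1.604.
I = (2.852×10^-2)(1 − e^(−1.604)) = 2.278×10^-2 A.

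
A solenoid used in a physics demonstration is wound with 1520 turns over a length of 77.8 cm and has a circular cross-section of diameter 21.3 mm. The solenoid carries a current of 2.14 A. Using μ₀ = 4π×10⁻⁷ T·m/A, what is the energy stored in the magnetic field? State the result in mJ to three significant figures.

A = π(d/2)² = π(1.065×10^-2 m)² = 3.563×10^-4 m².
L = μ₀N²A/ℓ = (4π×10⁻⁷)(1520)²(3.563×10^-4)/(0.778) = 1.330×10^-3 H.
U = ½LI² = ½(1.330×10^-3)(2.14)² = 3.0448×10^-3 J.

U ≈ 3.04 mJ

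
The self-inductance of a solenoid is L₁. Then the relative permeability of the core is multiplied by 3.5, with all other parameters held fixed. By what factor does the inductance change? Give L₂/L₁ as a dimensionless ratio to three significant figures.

For a solenoid, L ∝ μᵣN²A/ℓ.
L₂/L₁ = (3.5) = 3.50.

L₂/L₁ = 3.50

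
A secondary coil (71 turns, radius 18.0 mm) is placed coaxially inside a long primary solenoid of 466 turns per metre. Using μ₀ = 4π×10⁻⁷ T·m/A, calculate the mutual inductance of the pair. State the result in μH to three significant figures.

The outer solenoid produces a uniform field B₁ = μ₀n₁I₁ across the inner coil,
so the flux linkage is N₂Φ = N₂B₁A₂ = μ₀n₁N₂A₂·I₁, giving M = μ₀n₁N₂A₂.
A₂ = πr² = π(1.800×10^-2 m)² = 1.018×10^-3 m².
M = (4π×10⁻⁷)(466)(71)(1.018×10^-3) = 4.232×10^-5 H.

M ≈ 42.3 μH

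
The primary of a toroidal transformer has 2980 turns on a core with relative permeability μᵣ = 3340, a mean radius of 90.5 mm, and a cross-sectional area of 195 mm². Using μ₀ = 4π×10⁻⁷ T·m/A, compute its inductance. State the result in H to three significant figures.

For a thin toroid, L = μ₀μᵣN²A/(2πR).
L = (4π×10⁻⁷)(3340)(2980)²(1.950×10^-4) / (2π×9.050×10^-2 m) = 12.78 H.

L ≈ 12.8 H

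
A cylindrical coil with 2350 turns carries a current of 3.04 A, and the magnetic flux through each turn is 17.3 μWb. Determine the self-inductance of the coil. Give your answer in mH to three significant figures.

L ≈ 13.4 mH

Self-inductance is defined by L = NΦ_B/I (flux linkage over current).
L = (2350)(1.730×10^-5 Wb)/(3.04 A) = 1.337×10^-2 H.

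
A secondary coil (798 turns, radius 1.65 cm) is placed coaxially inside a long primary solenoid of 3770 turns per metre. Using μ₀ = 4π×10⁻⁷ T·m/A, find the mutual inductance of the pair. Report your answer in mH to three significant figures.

The outer solenoid produces a uniform field B₁ = μ₀n₁I₁ across the inner coil,
so the flux linkage is N₂Φ = N₂B₁A₂ = μ₀n₁N₂A₂·I₁, giving M = μ₀n₁N₂A₂.
A₂ = πr² = π(1.650×10^-2 m)² = 8.553×10^-4 m².
M = (4π×10⁻⁷)(3770)(798)(8.553×10^-4) = 3.233×10^-3 H.

M ≈ 3.23 mH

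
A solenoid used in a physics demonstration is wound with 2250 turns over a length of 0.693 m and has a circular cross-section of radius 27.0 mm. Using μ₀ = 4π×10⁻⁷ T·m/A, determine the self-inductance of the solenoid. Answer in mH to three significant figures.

A = πr² = π(2.700×10^-2 m)² = 2.290×10^-3 m².
For a long solenoid, L = μ₀N²A/ℓ.
L = (4π×10⁻⁷)(2250)²(2.290×10^-3)/(0.693 m) = 2.102×10^-2 H.

L ≈ 21.0 mH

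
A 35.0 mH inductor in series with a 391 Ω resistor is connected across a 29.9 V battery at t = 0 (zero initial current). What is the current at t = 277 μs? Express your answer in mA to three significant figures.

τ = L/R = 3.500×10^-2/391 = 8.951×10^-5 s; final current I_∞ = ε/R = 29.9/391 = 7.647×10^-2 A.
I(t) = I_∞(1 − e^(−t/τ)) with t/τ = 3.094.
I = (7.647×10^-2)(1 − e^(−3.094)) = 7.301×10^-2 A.

I ≈ 73.0 mA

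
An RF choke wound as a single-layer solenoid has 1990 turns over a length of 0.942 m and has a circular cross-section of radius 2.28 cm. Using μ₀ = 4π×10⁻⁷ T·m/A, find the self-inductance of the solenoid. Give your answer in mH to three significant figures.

L ≈ 8.63 mH

A = πr² = π(2.280×10^-2 m)² = 1.633×10^-3 m².
For a long solenoid, L = μ₀N²A/ℓ.
L = (4π×10⁻⁷)(1990)²(1.633×10^-3)/(0.942 m) = 8.627×10^-3 H.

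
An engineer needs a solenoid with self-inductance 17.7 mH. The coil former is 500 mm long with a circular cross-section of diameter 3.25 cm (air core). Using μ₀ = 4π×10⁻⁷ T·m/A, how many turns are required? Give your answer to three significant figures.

N ≈ 2910 turns

A = π(d/2)² = π(1.625×10^-2 m)² = 8.296×10^-4 m².
From L = μ₀N²A/ℓ, N = √(Lℓ / (μ₀A)).
N = √[(1.770×10^-2)(0.5) / ((4π×10⁻⁷)×8.296×10^-4)] = √(8.489×10^6) ≈ 2913.7.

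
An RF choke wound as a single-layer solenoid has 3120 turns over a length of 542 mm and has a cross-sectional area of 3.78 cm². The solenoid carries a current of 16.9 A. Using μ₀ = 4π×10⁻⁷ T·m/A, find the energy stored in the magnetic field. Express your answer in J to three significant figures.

U ≈ 1.22 J

A = 3.78 cm² = 3.780×10^-4 m².
L = μ₀N²A/ℓ = (4π×10⁻⁷)(3120)²(3.780×10^-4)/(0.542) = 8.531×10^-3 H.
U = ½LI² = ½(8.531×10^-3)(16.9)² = 1.218 J.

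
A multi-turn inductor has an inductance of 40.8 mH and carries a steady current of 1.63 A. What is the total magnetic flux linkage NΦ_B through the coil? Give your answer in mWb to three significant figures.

NΦ_B ≈ 66.5 mWb

From L = NΦ_B/I, the flux linkage is NΦ_B = LI.
NΦ_B = (4.080×10^-2 H)(1.63 A) = 6.650×10^-2 Wb.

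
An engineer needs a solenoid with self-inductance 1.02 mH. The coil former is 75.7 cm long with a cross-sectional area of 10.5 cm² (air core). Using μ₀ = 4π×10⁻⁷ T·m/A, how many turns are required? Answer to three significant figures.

A = 10.5 cm² = 1.050×10^-3 m².
From L = μ₀N²A/ℓ, N = √(Lℓ / (μ₀A)).
N = √[(1.020×10^-3)(0.757) / ((4π×10⁻⁷)×1.050×10^-3)] = √(5.852×10^5) ≈ 765.0.

N ≈ 765 turns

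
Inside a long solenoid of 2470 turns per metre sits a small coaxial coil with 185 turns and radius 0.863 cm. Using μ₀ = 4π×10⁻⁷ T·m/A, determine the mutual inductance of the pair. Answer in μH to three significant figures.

M ≈ 134 μH

The outer solenoid produces a uniform field B₁ = μ₀n₁I₁ across the inner coil,
so the flux linkage is N₂Φ = N₂B₁A₂ = μ₀n₁N₂A₂·I₁, giving M = μ₀n₁N₂A₂.
A₂ = πr² = π(8.630×10^-3 m)² = 2.340×10^-4 m².
M = (4π×10⁻⁷)(2470)(185)(2.340×10^-4) = 1.344×10^-4 H.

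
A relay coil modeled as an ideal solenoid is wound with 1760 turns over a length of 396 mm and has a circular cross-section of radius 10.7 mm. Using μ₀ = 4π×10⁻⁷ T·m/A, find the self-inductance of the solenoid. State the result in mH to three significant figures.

L ≈ 3.54 mH

A = πr² = π(1.070×10^-2 m)² = 3.597×10^-4 m².
For a long solenoid, L = μ₀N²A/ℓ.
L = (4π×10⁻⁷)(1760)²(3.597×10^-4)/(0.396 m) = 3.536×10^-3 H.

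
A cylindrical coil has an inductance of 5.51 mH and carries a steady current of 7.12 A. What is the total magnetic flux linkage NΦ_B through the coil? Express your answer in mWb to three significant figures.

NΦ_B ≈ 39.2 mWb

From L = NΦ_B/I, the flux linkage is NΦ_B = LI.
NΦ_B = (5.510×10^-3 H)(7.12 A) = 3.923×10^-2 Wb.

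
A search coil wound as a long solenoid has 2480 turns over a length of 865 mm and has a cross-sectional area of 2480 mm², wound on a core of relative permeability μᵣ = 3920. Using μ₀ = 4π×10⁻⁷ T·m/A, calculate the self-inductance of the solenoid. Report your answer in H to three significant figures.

A = 2480 mm² = 2.480×10^-3 m².
For a long solenoid, L = μ₀μᵣN²A/ℓ.
L = (4π×10⁻⁷)(3920)(2480)²(2.480×10^-3)/(0.865 m) = 86.86 H.

L ≈ 86.9 H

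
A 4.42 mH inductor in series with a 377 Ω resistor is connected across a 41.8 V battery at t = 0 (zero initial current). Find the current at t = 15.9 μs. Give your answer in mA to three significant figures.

I ≈ 82.3 mA

τ = L/R = 4.420×10^-3/377 = 1.172×10^-5 s; final current I_∞ = ε/R = 41.8/377 = 0.1109 A.
I(t) = I_∞(1 − e^(−t/τ)) with t/τ = 1.356.
I = (0.1109)(1 − e^(−1.356)) = 8.231×10^-2 A.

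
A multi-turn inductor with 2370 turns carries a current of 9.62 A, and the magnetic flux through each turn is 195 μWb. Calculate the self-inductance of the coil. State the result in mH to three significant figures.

Self-inductance is defined by L = NΦ_B/I (flux linkage over current).
L = (2370)(1.950×10^-4 Wb)/(9.62 A) = 4.804×10^-2 H.

L ≈ 48.0 mH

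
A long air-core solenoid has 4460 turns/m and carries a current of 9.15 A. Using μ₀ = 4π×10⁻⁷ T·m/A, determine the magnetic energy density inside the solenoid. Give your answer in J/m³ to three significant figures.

u ≈ 1050 J/m³

B = μ₀nI = (4π×10⁻⁷)(4.460×10^3)(9.15) = 5.128×10^-2 T.
u = B²/(2μ₀) = (5.128×10^-2)²/(2×4π×10⁻⁷) = 1.046×10^3 J/m³.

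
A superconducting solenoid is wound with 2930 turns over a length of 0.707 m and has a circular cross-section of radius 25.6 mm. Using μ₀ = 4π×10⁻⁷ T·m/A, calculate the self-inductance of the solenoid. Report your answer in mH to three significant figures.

L ≈ 31.4 mH

A = πr² = π(2.560×10^-2 m)² = 2.059×10^-3 m².
For a long solenoid, L = μ₀N²A/ℓ.
L = (4π×10⁻⁷)(2930)²(2.059×10^-3)/(0.707 m) = 3.142×10^-2 H.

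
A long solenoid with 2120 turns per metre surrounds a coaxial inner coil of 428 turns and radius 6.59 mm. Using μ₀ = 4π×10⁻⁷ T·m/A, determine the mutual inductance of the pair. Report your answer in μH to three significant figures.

The outer solenoid produces a uniform field B₁ = μ₀n₁I₁ across the inner coil,
so the flux linkage is N₂Φ = N₂B₁A₂ = μ₀n₁N₂A₂·I₁, giving M = μ₀n₁N₂A₂.
A₂ = πr² = π(6.590×10^-3 m)² = 1.364×10^-4 m².
M = (4π×10⁻⁷)(2120)(428)(1.364×10^-4) = 1.556×10^-4 H.

M ≈ 156 μH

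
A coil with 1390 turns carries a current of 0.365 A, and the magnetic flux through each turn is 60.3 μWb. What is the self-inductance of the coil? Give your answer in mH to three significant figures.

L ≈ 230 mH

Self-inductance is defined by L = NΦ_B/I (flux linkage over current).
L = (1390)(6.030×10^-5 Wb)/(0.365 A) = 0.2296 H.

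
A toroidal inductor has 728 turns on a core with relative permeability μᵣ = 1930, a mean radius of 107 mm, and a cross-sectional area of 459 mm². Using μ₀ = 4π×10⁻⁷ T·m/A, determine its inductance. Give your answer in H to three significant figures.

L ≈ 0.878 H

For a thin toroid, L = μ₀μᵣN²A/(2πR).
L = (4π×10⁻⁷)(1930)(728)²(4.590×10^-4) / (2π×0.107 m) = 0.8776 H.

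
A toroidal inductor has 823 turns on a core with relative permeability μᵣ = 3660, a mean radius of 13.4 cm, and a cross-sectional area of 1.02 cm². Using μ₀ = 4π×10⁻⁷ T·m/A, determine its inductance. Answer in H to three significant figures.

L ≈ 0.377 H

For a thin toroid, L = μ₀μᵣN²A/(2πR).
L = (4π×10⁻⁷)(3660)(823)²(1.020×10^-4) / (2π×0.134 m) = 0.3774 H.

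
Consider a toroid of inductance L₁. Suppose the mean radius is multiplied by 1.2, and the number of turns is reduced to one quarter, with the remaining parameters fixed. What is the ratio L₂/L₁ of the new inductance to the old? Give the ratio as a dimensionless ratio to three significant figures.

L₂/L₁ = 0.0521

For a toroid, L ∝ μᵣN²A/R.
L₂/L₁ = (1.2)^-1 × (0.25)^2 = 0.0521.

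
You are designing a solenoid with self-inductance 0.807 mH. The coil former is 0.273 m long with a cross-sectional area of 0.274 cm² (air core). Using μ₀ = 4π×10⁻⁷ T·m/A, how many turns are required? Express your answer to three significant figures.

A = 0.274 cm² = 2.740×10^-5 m².
From L = μ₀N²A/ℓ, N = √(Lℓ / (μ₀A)).
N = √[(8.070×10^-4)(0.273) / ((4π×10⁻⁷)×2.740×10^-5)] = √(6.398×10^6) ≈ 2529.5.

N ≈ 2530 turns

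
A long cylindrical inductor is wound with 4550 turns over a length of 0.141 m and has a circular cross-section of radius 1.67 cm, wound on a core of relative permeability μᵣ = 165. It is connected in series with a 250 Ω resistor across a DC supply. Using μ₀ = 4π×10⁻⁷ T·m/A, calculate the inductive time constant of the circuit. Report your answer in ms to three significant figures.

A = πr² = π(1.670×10^-2 m)² = 8.762×10^-4 m².
L = μ₀μᵣN²A/ℓ = (4π×10⁻⁷)(165)(4550)²(8.762×10^-4)/(0.141) = 26.67 H.
τ = L/R = (26.67)/(250) = 0.1067 s.

τ ≈ 107 ms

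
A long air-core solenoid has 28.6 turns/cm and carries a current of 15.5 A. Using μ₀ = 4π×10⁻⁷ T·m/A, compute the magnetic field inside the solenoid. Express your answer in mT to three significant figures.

B ≈ 55.7 mT

Inside a long solenoid, B = μ₀nI.
B = (4π×10⁻⁷)(2.860×10^3 m⁻¹)(15.5 A) = 5.571×10^-2 T.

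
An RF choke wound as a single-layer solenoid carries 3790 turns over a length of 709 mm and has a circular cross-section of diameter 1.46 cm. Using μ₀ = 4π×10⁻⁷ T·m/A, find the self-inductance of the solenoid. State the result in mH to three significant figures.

L ≈ 4.26 mH

A = π(d/2)² = π(7.300×10^-3 m)² = 1.674×10^-4 m².
For a long solenoid, L = μ₀N²A/ℓ.
L = (4π×10⁻⁷)(3790)²(1.674×10^-4)/(0.709 m) = 4.262×10^-3 H.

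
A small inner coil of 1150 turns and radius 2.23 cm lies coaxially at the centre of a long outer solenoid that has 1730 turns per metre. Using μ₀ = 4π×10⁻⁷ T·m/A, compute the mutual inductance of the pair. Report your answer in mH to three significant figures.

The outer solenoid produces a uniform field B₁ = μ₀n₁I₁ across the inner coil,
so the flux linkage is N₂Φ = N₂B₁A₂ = μ₀n₁N₂A₂·I₁, giving M = μ₀n₁N₂A₂.
A₂ = πr² = π(2.230×10^-2 m)² = 1.562×10^-3 m².
M = (4π×10⁻⁷)(1730)(1150)(1.562×10^-3) = 3.906×10^-3 H.

M ≈ 3.91 mH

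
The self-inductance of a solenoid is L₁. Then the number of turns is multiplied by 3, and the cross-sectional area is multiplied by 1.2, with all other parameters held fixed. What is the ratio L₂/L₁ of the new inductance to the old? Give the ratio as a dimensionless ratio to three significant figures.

For a solenoid, L ∝ μᵣN²A/ℓ.
L₂/L₁ = (3)^2 × (1.2) = 10.8.

L₂/L₁ = 10.8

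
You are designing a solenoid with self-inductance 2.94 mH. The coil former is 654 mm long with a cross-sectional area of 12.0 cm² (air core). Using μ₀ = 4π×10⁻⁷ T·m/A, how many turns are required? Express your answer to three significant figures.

N ≈ 1130 turns

A = 12.0 cm² = 1.200×10^-3 m².
From L = μ₀N²A/ℓ, N = √(Lℓ / (μ₀A)).
N = √[(2.940×10^-3)(0.654) / ((4π×10⁻⁷)×1.200×10^-3)] = √(1.275×10^6) ≈ 1129.2.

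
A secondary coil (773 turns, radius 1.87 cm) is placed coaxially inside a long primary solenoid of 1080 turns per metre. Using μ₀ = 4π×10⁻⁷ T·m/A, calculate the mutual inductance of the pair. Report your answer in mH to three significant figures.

The outer solenoid produces a uniform field B₁ = μ₀n₁I₁ across the inner coil,
so the flux linkage is N₂Φ = N₂B₁A₂ = μ₀n₁N₂A₂·I₁, giving M = μ₀n₁N₂A₂.
A₂ = πr² = π(1.870×10^-2 m)² = 1.099×10^-3 m².
M = (4π×10⁻⁷)(1080)(773)(1.099×10^-3) = 1.153×10^-3 H.

M ≈ 1.15 mH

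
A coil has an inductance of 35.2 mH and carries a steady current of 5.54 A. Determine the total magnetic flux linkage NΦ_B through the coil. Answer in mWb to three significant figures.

From L = NΦ_B/I, the flux linkage is NΦ_B = LI.
NΦ_B = (3.520×10^-2 H)(5.54 A) = 0.195 Wb.

NΦ_B ≈ 195 mWb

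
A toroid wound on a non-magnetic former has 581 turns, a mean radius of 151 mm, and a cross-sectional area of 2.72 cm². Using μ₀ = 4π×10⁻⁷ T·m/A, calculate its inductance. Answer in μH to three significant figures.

For a thin toroid, L = μ₀N²A/(2πR).
L = (4π×10⁻⁷)(581)²(2.720×10^-4) / (2π×0.151 m) = 1.216×10^-4 H.

L ≈ 122 μH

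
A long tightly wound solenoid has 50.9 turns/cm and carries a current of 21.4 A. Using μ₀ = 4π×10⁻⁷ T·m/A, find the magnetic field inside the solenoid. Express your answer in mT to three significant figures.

B ≈ 137 mT

Inside a long solenoid, B = μ₀nI.
B = (4π×10⁻⁷)(5.090×10^3 m⁻¹)(21.4 A) = 0.1369 T.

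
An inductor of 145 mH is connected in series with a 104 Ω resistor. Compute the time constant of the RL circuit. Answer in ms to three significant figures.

τ ≈ 1.39 ms

τ = L/R = (0.145 H)/(104 Ω) = 1.394×10^-3 s.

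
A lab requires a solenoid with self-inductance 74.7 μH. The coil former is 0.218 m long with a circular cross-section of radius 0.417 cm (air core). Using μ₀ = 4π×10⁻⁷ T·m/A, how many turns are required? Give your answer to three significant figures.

N ≈ 487 turns

A = πr² = π(4.170×10^-3 m)² = 5.463×10^-5 m².
From L = μ₀N²A/ℓ, N = √(Lℓ / (μ₀A)).
N = √[(7.470×10^-5)(0.218) / ((4π×10⁻⁷)×5.463×10^-5)] = √(2.372×10^5) ≈ 487.0.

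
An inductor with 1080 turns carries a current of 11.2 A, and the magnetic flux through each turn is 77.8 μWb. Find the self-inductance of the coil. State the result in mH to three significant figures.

L ≈ 7.50 mH

Self-inductance is defined by L = NΦ_B/I (flux linkage over current).
L = (1080)(7.780×10^-5 Wb)/(11.2 A) = 7.502×10^-3 H.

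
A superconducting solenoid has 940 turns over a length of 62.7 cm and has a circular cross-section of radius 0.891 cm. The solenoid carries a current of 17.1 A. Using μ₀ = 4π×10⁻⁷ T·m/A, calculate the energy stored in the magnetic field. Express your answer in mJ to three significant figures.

A = πr² = π(8.910×10^-3 m)² = 2.494×10^-4 m².
L = μ₀N²A/ℓ = (4π×10⁻⁷)(940)²(2.494×10^-4)/(0.627) = 4.417×10^-4 H.
U = ½LI² = ½(4.417×10^-4)(17.1)² = 6.458×10^-2 J.

U ≈ 64.6 mJ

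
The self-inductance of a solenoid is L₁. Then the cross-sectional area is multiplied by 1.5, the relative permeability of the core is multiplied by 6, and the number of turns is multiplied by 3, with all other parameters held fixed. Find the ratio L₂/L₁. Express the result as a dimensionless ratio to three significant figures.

L₂/L₁ = 81.0

For a solenoid, L ∝ μᵣN²A/ℓ.
L₂/L₁ = (1.5) × (6) × (3)^2 = 81.0.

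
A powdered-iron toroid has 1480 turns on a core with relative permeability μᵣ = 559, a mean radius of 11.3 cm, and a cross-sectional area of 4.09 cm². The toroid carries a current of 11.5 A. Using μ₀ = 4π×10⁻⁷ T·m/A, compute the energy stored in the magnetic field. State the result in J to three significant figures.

L = μ₀μᵣN²A/(2πR) = (4π×10⁻⁷)(559)(1480)²(4.090×10^-4)/(2π×0.113) = 0.8864 H.
U = ½LI² = ½(0.8864)(11.5)² = 58.61 J.

U ≈ 58.6 J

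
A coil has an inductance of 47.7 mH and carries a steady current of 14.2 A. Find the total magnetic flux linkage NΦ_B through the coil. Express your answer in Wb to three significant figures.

NΦ_B ≈ 0.677 Wb

From L = NΦ_B/I, the flux linkage is NΦ_B = LI.
NΦ_B = (4.770×10^-2 H)(14.2 A) = 0.6773 Wb.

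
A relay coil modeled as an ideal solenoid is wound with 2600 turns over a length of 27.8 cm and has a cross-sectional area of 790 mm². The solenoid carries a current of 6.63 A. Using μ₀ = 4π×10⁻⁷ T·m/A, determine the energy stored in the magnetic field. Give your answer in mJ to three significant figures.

U ≈ 531 mJ

A = 790 mm² = 7.900×10^-4 m².
L = μ₀N²A/ℓ = (4π×10⁻⁷)(2600)²(7.900×10^-4)/(0.278) = 2.414×10^-2 H.
U = ½LI² = ½(2.414×10^-2)(6.63)² = 0.5306 J.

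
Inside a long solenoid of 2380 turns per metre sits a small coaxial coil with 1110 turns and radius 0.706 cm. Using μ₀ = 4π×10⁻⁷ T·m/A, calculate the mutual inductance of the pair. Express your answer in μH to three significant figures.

M ≈ 520 μH

The outer solenoid produces a uniform field B₁ = μ₀n₁I₁ across the inner coil,
so the flux linkage is N₂Φ = N₂B₁A₂ = μ₀n₁N₂A₂·I₁, giving M = μ₀n₁N₂A₂.
A₂ = πr² = π(7.060×10^-3 m)² = 1.566×10^-4 m².
M = (4π×10⁻⁷)(2380)(1110)(1.566×10^-4) = 5.198×10^-4 H.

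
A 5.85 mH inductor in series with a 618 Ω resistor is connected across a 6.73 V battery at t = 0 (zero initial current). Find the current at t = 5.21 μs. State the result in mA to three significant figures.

τ = L/R = 5.850×10^-3/618 = 9.466×10^-6 s; final current I_∞ = ε/R = 6.73/618 = 1.089×10^-2 A.
I(t) = I_∞(1 − e^(−t/τ)) with t/τ = 0.550.
I = (1.089×10^-2)(1 − e^(−0.550)) = 4.609×10^-3 A.

I ≈ 4.61 mA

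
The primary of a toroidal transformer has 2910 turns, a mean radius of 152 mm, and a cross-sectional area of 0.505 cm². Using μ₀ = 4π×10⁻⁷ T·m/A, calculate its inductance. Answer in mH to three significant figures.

For a thin toroid, L = μ₀N²A/(2πR).
L = (4π×10⁻⁷)(2910)²(5.050×10^-5) / (2π×0.152 m) = 5.627×10^-4 H.

L ≈ 0.563 mH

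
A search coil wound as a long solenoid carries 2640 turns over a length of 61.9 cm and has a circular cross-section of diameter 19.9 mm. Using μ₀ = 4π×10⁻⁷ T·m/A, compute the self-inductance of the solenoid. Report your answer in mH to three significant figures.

L ≈ 4.40 mH

A = π(d/2)² = π(9.950×10^-3 m)² = 3.110×10^-4 m².
For a long solenoid, L = μ₀N²A/ℓ.
L = (4π×10⁻⁷)(2640)²(3.110×10^-4)/(0.619 m) = 4.401×10^-3 H.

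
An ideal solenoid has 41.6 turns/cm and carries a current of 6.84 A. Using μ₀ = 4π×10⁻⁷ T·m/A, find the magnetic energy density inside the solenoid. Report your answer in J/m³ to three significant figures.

B = μ₀nI = (4π×10⁻⁷)(4.160×10^3)(6.84) = 3.576×10^-2 T.
u = B²/(2μ₀) = (3.576×10^-2)²/(2×4π×10⁻⁷) = 508.7 J/m³.

u ≈ 509 J/m³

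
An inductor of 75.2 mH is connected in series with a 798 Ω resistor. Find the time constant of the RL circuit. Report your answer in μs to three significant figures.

τ ≈ 94.2 μs

τ = L/R = (7.520×10^-2 H)/(798 Ω) = 9.424×10^-5 s.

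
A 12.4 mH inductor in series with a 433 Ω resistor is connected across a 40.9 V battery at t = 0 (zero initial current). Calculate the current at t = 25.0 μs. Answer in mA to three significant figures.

τ = L/R = 1.240×10^-2/433 = 2.864×10^-5 s; final current I_∞ = ε/R = 40.9/433 = 9.446×10^-2 A.
I(t) = I_∞(1 − e^(−t/τ)) with t/τ = 0.873.
I = (9.446×10^-2)(1 − e^(−0.873)) = 5.500×10^-2 A.

I ≈ 55.0 mA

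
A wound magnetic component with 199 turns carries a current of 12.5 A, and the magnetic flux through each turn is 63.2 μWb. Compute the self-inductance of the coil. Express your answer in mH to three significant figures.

Self-inductance is defined by L = NΦ_B/I (flux linkage over current).
L = (199)(6.320×10^-5 Wb)/(12.5 A) = 1.006×10^-3 H.

L ≈ 1.01 mH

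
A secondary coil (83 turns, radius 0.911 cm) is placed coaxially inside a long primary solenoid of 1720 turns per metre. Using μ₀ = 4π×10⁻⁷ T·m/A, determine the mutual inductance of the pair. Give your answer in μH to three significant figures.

M ≈ 46.8 μH

The outer solenoid produces a uniform field B₁ = μ₀n₁I₁ across the inner coil,
so the flux linkage is N₂Φ = N₂B₁A₂ = μ₀n₁N₂A₂·I₁, giving M = μ₀n₁N₂A₂.
A₂ = πr² = π(9.110×10^-3 m)² = 2.607×10^-4 m².
M = (4π×10⁻⁷)(1720)(83)(2.607×10^-4) = 4.677×10^-5 H.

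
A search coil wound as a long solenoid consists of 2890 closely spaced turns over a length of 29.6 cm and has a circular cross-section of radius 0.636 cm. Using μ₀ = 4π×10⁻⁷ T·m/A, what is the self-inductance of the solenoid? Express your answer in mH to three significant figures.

L ≈ 4.51 mH

A = πr² = π(6.360×10^-3 m)² = 1.271×10^-4 m².
For a long solenoid, L = μ₀N²A/ℓ.
L = (4π×10⁻⁷)(2890)²(1.271×10^-4)/(0.296 m) = 4.506×10^-3 H.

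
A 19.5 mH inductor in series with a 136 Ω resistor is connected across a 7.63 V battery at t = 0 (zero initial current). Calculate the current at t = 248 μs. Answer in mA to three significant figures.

I ≈ 46.2 mA

τ = L/R = 1.950×10^-2/136 = 1.434×10^-4 s; final current I_∞ = ε/R = 7.63/136 = 5.610×10^-2 A.
I(t) = I_∞(1 − e^(−t/τ)) with t/τ = 1.730.
I = (5.610×10^-2)(1 − e^(−1.730)) = 4.615×10^-2 A.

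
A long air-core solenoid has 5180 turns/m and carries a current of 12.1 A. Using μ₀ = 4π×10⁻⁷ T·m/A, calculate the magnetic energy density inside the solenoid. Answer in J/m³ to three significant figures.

B = μ₀nI = (4π×10⁻⁷)(5.180×10^3)(12.1) = 7.876×10^-2 T.
u = B²/(2μ₀) = (7.876×10^-2)²/(2×4π×10⁻⁷) = 2.468×10^3 J/m³.

u ≈ 2470 J/m³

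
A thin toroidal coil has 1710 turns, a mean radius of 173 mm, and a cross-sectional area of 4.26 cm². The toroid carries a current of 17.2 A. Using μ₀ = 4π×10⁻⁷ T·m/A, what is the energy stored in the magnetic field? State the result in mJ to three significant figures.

U ≈ 213 mJ

L = μ₀N²A/(2πR) = (4π×10⁻⁷)(1710)²(4.260×10^-4)/(2π×0.173) = 1.440×10^-3 H.
U = ½LI² = ½(1.440×10^-3)(17.2)² = 0.213 J.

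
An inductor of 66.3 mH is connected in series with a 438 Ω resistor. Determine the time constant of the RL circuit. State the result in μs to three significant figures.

τ = L/R = (6.630×10^-2 H)/(438 Ω) = 1.514×10^-4 s.

τ ≈ 151 μs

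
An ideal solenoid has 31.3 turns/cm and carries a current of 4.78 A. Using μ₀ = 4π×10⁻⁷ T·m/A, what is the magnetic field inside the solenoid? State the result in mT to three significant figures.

Inside a long solenoid, B = μ₀nI.
B = (4π×10⁻⁷)(3.130×10^3 m⁻¹)(4.78 A) = 1.880×10^-2 T.

B ≈ 18.8 mT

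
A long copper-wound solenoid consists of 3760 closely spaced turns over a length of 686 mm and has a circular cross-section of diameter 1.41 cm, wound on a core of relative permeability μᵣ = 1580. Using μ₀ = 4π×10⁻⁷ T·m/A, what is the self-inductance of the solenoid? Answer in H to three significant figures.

L ≈ 6.39 H

A = π(d/2)² = π(7.050×10^-3 m)² = 1.561×10^-4 m².
For a long solenoid, L = μ₀μᵣN²A/ℓ.
L = (4π×10⁻⁷)(1580)(3760)²(1.561×10^-4)/(0.686 m) = 6.389 H.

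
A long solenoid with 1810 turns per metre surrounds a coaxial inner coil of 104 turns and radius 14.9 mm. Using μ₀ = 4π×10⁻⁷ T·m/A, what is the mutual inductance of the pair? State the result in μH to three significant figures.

M ≈ 165 μH

The outer solenoid produces a uniform field B₁ = μ₀n₁I₁ across the inner coil,
so the flux linkage is N₂Φ = N₂B₁A₂ = μ₀n₁N₂A₂·I₁, giving M = μ₀n₁N₂A₂.
A₂ = πr² = π(1.490×10^-2 m)² = 6.9746×10^-4 m².
M = (4π×10⁻⁷)(1810)(104)(6.9746×10^-4) = 1.650×10^-4 H.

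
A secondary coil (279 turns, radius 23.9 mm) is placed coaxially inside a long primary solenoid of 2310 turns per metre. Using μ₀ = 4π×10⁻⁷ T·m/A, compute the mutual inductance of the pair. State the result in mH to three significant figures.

The outer solenoid produces a uniform field B₁ = μ₀n₁I₁ across the inner coil,
so the flux linkage is N₂Φ = N₂B₁A₂ = μ₀n₁N₂A₂·I₁, giving M = μ₀n₁N₂A₂.
A₂ = πr² = π(2.390×10^-2 m)² = 1.7945×10^-3 m².
M = (4π×10⁻⁷)(2310)(279)(1.7945×10^-3) = 1.453×10^-3 H.

M ≈ 1.45 mH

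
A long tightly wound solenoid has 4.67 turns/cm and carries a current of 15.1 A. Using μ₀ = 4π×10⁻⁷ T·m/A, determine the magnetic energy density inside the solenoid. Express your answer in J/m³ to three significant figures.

u ≈ 31.2 J/m³

B = μ₀nI = (4π×10⁻⁷)(467)(15.1) = 8.861×10^-3 T.
u = B²/(2μ₀) = (8.861×10^-3)²/(2×4π×10⁻⁷) = 31.24 J/m³.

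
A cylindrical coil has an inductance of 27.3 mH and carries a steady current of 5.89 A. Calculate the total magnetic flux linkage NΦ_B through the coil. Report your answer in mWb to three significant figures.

From L = NΦ_B/I, the flux linkage is NΦ_B = LI.
NΦ_B = (2.730×10^-2 H)(5.89 A) = 0.1608 Wb.

NΦ_B ≈ 161 mWb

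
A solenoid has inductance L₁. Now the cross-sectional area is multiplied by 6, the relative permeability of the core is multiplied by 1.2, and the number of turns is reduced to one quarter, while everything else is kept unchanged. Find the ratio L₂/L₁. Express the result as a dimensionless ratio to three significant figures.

For a solenoid, L ∝ μᵣN²A/ℓ.
L₂/L₁ = (6) × (1.2) × (0.25)^2 = 0.450.

L₂/L₁ = 0.450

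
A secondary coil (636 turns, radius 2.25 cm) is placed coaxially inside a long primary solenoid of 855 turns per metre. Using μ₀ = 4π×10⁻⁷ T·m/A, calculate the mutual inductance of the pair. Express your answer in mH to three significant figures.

The outer solenoid produces a uniform field B₁ = μ₀n₁I₁ across the inner coil,
so the flux linkage is N₂Φ = N₂B₁A₂ = μ₀n₁N₂A₂·I₁, giving M = μ₀n₁N₂A₂.
A₂ = πr² = π(2.250×10^-2 m)² = 1.590×10^-3 m².
M = (4π×10⁻⁷)(855)(636)(1.590×10^-3) = 1.087×10^-3 H.

M ≈ 1.09 mH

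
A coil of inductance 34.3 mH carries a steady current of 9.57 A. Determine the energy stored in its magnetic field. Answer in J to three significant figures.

Stored magnetic energy: U = ½LI².
U = ½(3.430×10^-2 H)(9.57 A)² = 1.571 J.

U ≈ 1.57 J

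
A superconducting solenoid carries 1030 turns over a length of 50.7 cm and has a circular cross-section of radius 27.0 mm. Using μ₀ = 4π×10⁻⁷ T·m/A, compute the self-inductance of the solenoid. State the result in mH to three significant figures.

L ≈ 6.02 mH

A = πr² = π(2.700×10^-2 m)² = 2.290×10^-3 m².
For a long solenoid, L = μ₀N²A/ℓ.
L = (4π×10⁻⁷)(1030)²(2.290×10^-3)/(0.507 m) = 6.022×10^-3 H.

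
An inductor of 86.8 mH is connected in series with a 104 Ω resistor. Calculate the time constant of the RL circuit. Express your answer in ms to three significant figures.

τ = L/R = (8.680×10^-2 H)/(104 Ω) = 8.346×10^-4 s.

τ ≈ 0.835 ms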